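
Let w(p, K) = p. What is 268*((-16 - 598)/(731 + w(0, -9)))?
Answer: -164552/731 ≈ -225.11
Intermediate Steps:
268*((-16 - 598)/(731 + w(0, -9))) = 268*((-16 - 598)/(731 + 0)) = 268*(-614/731) = -164552/731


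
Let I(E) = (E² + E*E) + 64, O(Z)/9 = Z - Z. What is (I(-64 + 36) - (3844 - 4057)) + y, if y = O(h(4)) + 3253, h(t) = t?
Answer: 5098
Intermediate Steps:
O(Z) = 0 (O(Z) = 9*(Z - Z) = 9*0 = 0)
I(E) = 64 + 2*E² (I(E) = (E² + E²) + 64 = 2*E² + 64 = 64 + 2*E²)
y = 3253 (y = 0 + 3253 = 3253)
(I(-64 + 36) - (3844 - 4057)) + y = ((64 + 2*(-64 + 36)²) - (3844 - 4057)) + 3253 = ((64 + 2*(-28)²) - 1*(-213)) + 3253 = ((64 + 2*784) + 213) + 3253 = ((64 + 1568) + 213) + 3253 = (1632 + 213) + 3253 = 1845 + 3253 = 5098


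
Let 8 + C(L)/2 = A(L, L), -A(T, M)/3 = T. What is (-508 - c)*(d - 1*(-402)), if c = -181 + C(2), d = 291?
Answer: -207207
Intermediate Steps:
A(T, M) = -3*T
C(L) = -16 - 6*L (C(L) = -16 + 2*(-3*L) = -16 - 6*L)
c = -209 (c = -181 + (-16 - 6*2) = -181 + (-16 - 12) = -181 - 28 = -209)
(-508 - c)*(d - 1*(-402)) = (-508 - 1*(-209))*(291 - 1*(-402)) = (-508 + 209)*(291 + 402) = -299*693 = -207207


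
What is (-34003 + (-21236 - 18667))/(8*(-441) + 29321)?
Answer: -73906/25793 ≈ -2.8654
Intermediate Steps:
(-34003 + (-21236 - 18667))/(8*(-441) + 29321) = (-34003 - 39903)/(-3528 + 29321) = -73906/25793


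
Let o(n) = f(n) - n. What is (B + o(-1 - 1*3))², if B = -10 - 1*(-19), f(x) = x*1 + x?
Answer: 25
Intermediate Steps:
f(x) = 2*x (f(x) = x + x = 2*x)
o(n) = n (o(n) = 2*n - n = n)
B = 9 (B = -10 + 19 = 9)
(B + o(-1 - 1*3))² = (9 + (-1 - 1*3))² = (9 + (-1 - 3))² = (9 - 4)² = 5² = 25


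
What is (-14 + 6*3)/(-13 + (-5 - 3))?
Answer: -4/21 ≈ -0.19048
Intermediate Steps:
(-14 + 6*3)/(-13 + (-5 - 3)) = (-14 + 18)/(-13 - 8) = 4/(-21) = -1/21*4 = -4/21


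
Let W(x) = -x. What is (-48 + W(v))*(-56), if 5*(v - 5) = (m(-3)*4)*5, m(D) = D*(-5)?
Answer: 6328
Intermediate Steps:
m(D) = -5*D
v = 65 (v = 5 + ((-5*(-3)*4)*5)/5 = 5 + ((15*4)*5)/5 = 5 + (60*5)/5 = 5 + (1/5)*300 = 5 + 60 = 65)
(-48 + W(v))*(-56) = (-48 - 1*65)*(-56) = (-48 - 65)*(-56) = -113*(-56) = 6328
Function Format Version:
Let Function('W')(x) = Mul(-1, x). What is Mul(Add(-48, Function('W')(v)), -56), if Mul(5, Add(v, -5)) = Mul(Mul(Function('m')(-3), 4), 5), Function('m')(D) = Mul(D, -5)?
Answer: 6328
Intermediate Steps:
Function('m')(D) = Mul(-5, D)
v = 65 (v = Add(5, Mul(Rational(1, 5), Mul(Mul(Mul(-5, -3), 4), 5))) = Add(5, Mul(Rational(1, 5), Mul(Mul(15, 4), 5))) = Add(5, Mul(Rational(1, 5), Mul(60, 5))) = Add(5, Mul(Rational(1, 5), 300)) = Add(5, 60) = 65)
Mul(Add(-48, Function('W')(v)), -56) = Mul(Add(-48, Mul(-1, 65)), -56) = Mul(Add(-48, -65), -56) = Mul(-113, -56) = 6328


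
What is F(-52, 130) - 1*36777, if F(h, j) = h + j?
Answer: -36699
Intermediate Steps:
F(-52, 130) - 1*36777 = (-52 + 130) - 1*36777 = 78 - 36777 = -36699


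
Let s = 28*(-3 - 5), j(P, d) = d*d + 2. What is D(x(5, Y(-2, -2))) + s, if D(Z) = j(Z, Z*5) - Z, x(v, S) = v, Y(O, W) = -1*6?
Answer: 398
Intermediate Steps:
Y(O, W) = -6
j(P, d) = 2 + d² (j(P, d) = d² + 2 = 2 + d²)
D(Z) = 2 - Z + 25*Z² (D(Z) = (2 + (Z*5)²) - Z = (2 + (5*Z)²) - Z = (2 + 25*Z²) - Z = 2 - Z + 25*Z²)
s = -224 (s = 28*(-8) = -224)
D(x(5, Y(-2, -2))) + s = (2 - 1*5 + 25*5²) - 224 = (2 - 5 + 25*25) - 224 = (2 - 5 + 625) - 224 = 622 - 224 = 398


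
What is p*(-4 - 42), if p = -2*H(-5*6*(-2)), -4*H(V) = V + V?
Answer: -2760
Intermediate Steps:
H(V) = -V/2 (H(V) = -(V + V)/4 = -V/2)
p = 60 (p = -(-1)*-5*6*(-2) = -(-1)*(-30*(-2)) = -(-1)*60 = -2*(-30) = 60)
p*(-4 - 42) = 60*(-4 - 42) = 60*(-46) = -2760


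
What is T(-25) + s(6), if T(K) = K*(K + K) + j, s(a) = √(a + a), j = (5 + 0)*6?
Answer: 1280 + 2*√3 ≈ 1283.5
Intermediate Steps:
j = 30 (j = 5*6 = 30)
s(a) = √2*√a (s(a) = √(2*a) = √2*√a)
T(K) = 30 + 2*K² (T(K) = K*(K + K) + 30 = K*(2*K) + 30 = 2*K² + 30 = 30 + 2*K²)
T(-25) + s(6) = (30 + 2*(-25)²) + √2*√6 = (30 + 2*625) + 2*√3 = (30 + 1250) + 2*√3 = 1280 + 2*√3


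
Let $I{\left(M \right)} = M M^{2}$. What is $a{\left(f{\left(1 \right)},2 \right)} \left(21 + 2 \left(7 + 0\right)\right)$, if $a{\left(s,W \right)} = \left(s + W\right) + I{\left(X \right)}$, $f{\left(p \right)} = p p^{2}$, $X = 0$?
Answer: $105$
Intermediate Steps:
$I{\left(M \right)} = M^{3}$
$f{\left(p \right)} = p^{3}$
$a{\left(s,W \right)} = W + s$ ($a{\left(s,W \right)} = \left(s + W\right) + 0^{3} = \left(W + s\right) + 0 = W + s$)
$a{\left(f{\left(1 \right)},2 \right)} \left(21 + 2 \left(7 + 0\right)\right) = \left(2 + 1^{3}\right) \left(21 + 2 \left(7 + 0\right)\right) = \left(2 + 1\right) \left(21 + 2 \cdot 7\right) = 3 \left(21 + 14\right) = 3 \cdot 35 = 105$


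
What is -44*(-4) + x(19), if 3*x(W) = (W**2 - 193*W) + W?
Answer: -2759/3 ≈ -919.67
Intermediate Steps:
x(W) = -64*W + W**2/3 (x(W) = ((W**2 - 193*W) + W)/3 = (W**2 - 192*W)/3 = -64*W + W**2/3)
-44*(-4) + x(19) = -44*(-4) + (1/3)*19*(-192 + 19) = 176 + (1/3)*19*(-173) = 176 - 3287/3 = -2759/3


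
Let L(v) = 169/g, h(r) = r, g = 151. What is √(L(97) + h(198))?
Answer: √4540117/151 ≈ 14.111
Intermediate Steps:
L(v) = 169/151
√(L(97) + h(198)) = √(169/151 + 198) = √(30067/151) = √4540117/151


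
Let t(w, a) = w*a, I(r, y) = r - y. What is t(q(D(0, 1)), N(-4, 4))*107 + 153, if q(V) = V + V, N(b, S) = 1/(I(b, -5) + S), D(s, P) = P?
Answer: 979/5 ≈ 195.80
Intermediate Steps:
N(b, S) = 1/(5 + S + b) (N(b, S) = 1/((b - 1*(-5)) + S) = 1/((b + 5) + S) = 1/((5 + b) + S) = 1/(5 + S + b))
q(V) = 2*V
t(w, a) = a*w
t(q(D(0, 1)), N(-4, 4))*107 + 153 = ((2*1)/(5 + 4 - 4))*107 + 153 = (2/5)*107 + 153 = ((⅕)*2)*107 + 153 = (⅖)*107 + 153 = 214/5 + 153 = 979/5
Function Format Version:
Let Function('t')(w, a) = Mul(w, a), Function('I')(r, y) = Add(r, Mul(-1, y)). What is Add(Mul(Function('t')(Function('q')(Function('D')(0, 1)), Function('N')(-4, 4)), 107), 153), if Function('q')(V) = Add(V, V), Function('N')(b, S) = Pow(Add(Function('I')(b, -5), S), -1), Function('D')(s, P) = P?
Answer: Rational(979, 5) ≈ 195.80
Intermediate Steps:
Function('N')(b, S) = Pow(Add(5, S, b), -1) (Function('N')(b, S) = Pow(Add(Add(b, Mul(-1, -5)), S), -1) = Pow(Add(Add(b, 5), S), -1) = Pow(Add(Add(5, b), S), -1) = Pow(Add(5, S, b), -1))
Function('q')(V) = Mul(2, V)
Function('t')(w, a) = Mul(a, w)
Add(Mul(Function('t')(Function('q')(Function('D')(0, 1)), Function('N')(-4, 4)), 107), 153) = Add(Mul(Mul(Pow(Add(5, 4, -4), -1), Mul(2, 1)), 107), 153) = Add(Mul(Mul(Pow(5, -1), 2), 107), 153) = Add(Mul(Mul(Rational(1, 5), 2), 107), 153) = Add(Mul(Rational(2, 5), 107), 153) = Add(Rational(214, 5), 153) = Rational(979, 5)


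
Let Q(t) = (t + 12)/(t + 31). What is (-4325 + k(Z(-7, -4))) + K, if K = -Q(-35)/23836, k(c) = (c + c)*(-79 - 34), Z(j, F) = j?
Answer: -261528615/95344 ≈ -2743.0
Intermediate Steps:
Q(t) = (12 + t)/(31 + t)
k(c) = -226*c (k(c) = (2*c)*(-113) = -226*c)
K = -23/95344 (K = -(12 - 35)/(31 - 35)/23836 = --23/(-4)/23836 = -(-¼*(-23))/23836 = -23/(4*23836) = -1*23/95344 = -23/95344 ≈ -0.00024123)
(-4325 + k(Z(-7, -4))) + K = (-4325 - 226*(-7)) - 23/95344 = (-4325 + 1582) - 23/95344 = -2743 - 23/95344 = -261528615/95344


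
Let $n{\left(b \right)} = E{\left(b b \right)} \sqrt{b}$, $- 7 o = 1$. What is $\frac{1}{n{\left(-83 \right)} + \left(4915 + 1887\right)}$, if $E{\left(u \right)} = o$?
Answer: $\frac{333298}{2267093079} + \frac{7 i \sqrt{83}}{2267093079} \approx 0.00014702 + 2.813 \cdot 10^{-8} i$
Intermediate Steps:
$o = - \frac{1}{7}$ ($o = \left(- \frac{1}{7}\right) 1 = - \frac{1}{7} \approx -0.14286$)
$E{\left(u \right)} = - \frac{1}{7}$
$n{\left(b \right)} = - \frac{\sqrt{b}}{7}$
$\frac{1}{n{\left(-83 \right)} + \left(4915 + 1887\right)} = \frac{1}{- \frac{\sqrt{-83}}{7} + \left(4915 + 1887\right)} = \frac{1}{- \frac{i \sqrt{83}}{7} + 6802} = \frac{1}{6802 - \frac{i \sqrt{83}}{7}}$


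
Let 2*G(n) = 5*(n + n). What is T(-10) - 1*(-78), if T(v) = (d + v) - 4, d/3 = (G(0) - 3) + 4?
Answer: 67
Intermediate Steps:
G(n) = 5*n (G(n) = (5*(n + n))/2 = (5*(2*n))/2 = (10*n)/2 = 5*n)
d = 3 (d = 3*((5*0 - 3) + 4) = 3*((0 - 3) + 4) = 3*(-3 + 4) = 3*1 = 3)
T(v) = -1 + v (T(v) = (3 + v) - 4 = -1 + v)
T(-10) - 1*(-78) = (-1 - 10) - 1*(-78) = -11 + 78 = 67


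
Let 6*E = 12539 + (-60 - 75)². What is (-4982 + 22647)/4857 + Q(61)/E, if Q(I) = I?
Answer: 272611861/74710374 ≈ 3.6489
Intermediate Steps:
E = 15382/3 (E = (12539 + (-60 - 75)²)/6 = (12539 + (-135)²)/6 = (12539 + 18225)/6 = (⅙)*30764 = 15382/3 ≈ 5127.3)
(-4982 + 22647)/4857 + Q(61)/E = (-4982 + 22647)/4857 + 61/(15382/3) = 17665*(1/4857) + 61*(3/15382) = 17665/4857 + 183/15382 = 272611861/74710374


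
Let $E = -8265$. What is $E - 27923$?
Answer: $-36188$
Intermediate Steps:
$E - 27923 = -8265 - 27923 = -36188$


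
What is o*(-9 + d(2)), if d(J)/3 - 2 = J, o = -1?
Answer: -3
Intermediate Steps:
d(J) = 6 + 3*J
o*(-9 + d(2)) = -(-9 + (6 + 3*2)) = -(-9 + (6 + 6)) = -(-9 + 12) = -1*3 = -3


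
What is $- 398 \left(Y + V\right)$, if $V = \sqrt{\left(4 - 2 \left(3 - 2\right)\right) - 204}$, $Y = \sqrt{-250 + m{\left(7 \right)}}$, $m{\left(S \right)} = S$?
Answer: $398 i \left(- \sqrt{202} - 9 \sqrt{3}\right) \approx - 11861.0 i$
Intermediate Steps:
$Y = 9 i \sqrt{3}$ ($Y = \sqrt{-250 + 7} = \sqrt{-243} = 9 i \sqrt{3} \approx 15.588 i$)
$V = i \sqrt{202}$ ($V = \sqrt{\left(4 - 2 \left(3 - 2\right)\right) - 204} = \sqrt{\left(4 - 2\right) - 204} = \sqrt{2 - 204} = \sqrt{-202} = i \sqrt{202} \approx 14.213 i$)
$- 398 \left(Y + V\right) = - 398 \left(9 i \sqrt{3} + i \sqrt{202}\right) = - 398 \left(i \sqrt{202} + 9 i \sqrt{3}\right) = - 3582 i \sqrt{3} - 398 i \sqrt{202}$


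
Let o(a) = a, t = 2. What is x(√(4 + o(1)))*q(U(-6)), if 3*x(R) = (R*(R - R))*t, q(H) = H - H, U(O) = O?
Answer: 0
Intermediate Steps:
q(H) = 0
x(R) = 0 (x(R) = ((R*(R - R))*2)/3 = ((R*0)*2)/3 = (0*2)/3 = (⅓)*0 = 0)
x(√(4 + o(1)))*q(U(-6)) = 0*0 = 0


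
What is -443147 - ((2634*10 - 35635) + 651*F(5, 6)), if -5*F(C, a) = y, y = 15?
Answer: -431899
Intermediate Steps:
F(C, a) = -3 (F(C, a) = -⅕*15 = -3)
-443147 - ((2634*10 - 35635) + 651*F(5, 6)) = -443147 - ((2634*10 - 35635) + 651*(-3)) = -443147 - ((26340 - 35635) - 1953) = -443147 - (-9295 - 1953) = -443147 - 1*(-11248) = -443147 + 11248 = -431899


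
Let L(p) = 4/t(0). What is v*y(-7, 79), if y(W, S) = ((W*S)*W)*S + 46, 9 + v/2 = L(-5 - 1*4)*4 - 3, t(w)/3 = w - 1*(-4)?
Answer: -19574720/3 ≈ -6.5249e+6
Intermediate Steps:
t(w) = 12 + 3*w (t(w) = 3*(w - 1*(-4)) = 3*(w + 4) = 3*(4 + w) = 12 + 3*w)
L(p) = ⅓ (L(p) = 4/(12 + 3*0) = 4/(12 + 0) = 4/12 = 4*(1/12) = ⅓)
v = -64/3 (v = -18 + 2*((⅓)*4 - 3) = -18 + 2*(4/3 - 3) = -18 + 2*(-5/3) = -18 - 10/3 = -64/3 ≈ -21.333)
y(W, S) = 46 + S²*W² (y(W, S) = ((S*W)*W)*S + 46 = (S*W²)*S + 46 = S²*W² + 46 = 46 + S²*W²)
v*y(-7, 79) = -64*(46 + 79²*(-7)²)/3 = -64*(46 + 6241*49)/3 = -64*(46 + 305809)/3 = -64/3*305855 = -19574720/3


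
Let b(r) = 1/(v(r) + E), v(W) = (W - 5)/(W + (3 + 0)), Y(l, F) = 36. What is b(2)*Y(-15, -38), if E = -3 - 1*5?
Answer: -180/43 ≈ -4.1860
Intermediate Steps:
E = -8 (E = -3 - 5 = -8)
v(W) = (-5 + W)/(3 + W) (v(W) = (-5 + W)/(W + 3) = (-5 + W)/(3 + W))
b(r) = 1/(-8 + (-5 + r)/(3 + r)) (b(r) = 1/((-5 + r)/(3 + r) - 8) = 1/(-8 + (-5 + r)/(3 + r)))
b(2)*Y(-15, -38) = ((3 + 2)/(-29 - 7*2))*36 = (5/(-29 - 14))*36 = (5/(-43))*36 = -1/43*5*36 = -5/43*36 = -180/43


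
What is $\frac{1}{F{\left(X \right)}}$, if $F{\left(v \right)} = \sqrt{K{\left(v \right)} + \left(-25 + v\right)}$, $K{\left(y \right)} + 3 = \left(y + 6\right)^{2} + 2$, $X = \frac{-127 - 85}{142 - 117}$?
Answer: $- \frac{25 i \sqrt{17706}}{17706} \approx - 0.18788 i$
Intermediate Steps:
$X = - \frac{212}{25} \approx -8.48$
$K{\left(y \right)} = -1 + \left(6 + y\right)^{2}$ ($K{\left(y \right)} = -3 + \left(\left(y + 6\right)^{2} + 2\right) = -3 + \left(\left(6 + y\right)^{2} + 2\right) = -3 + \left(2 + \left(6 + y\right)^{2}\right) = -1 + \left(6 + y\right)^{2}$)
$F{\left(v \right)} = \sqrt{-26 + v + \left(6 + v\right)^{2}}$ ($F{\left(v \right)} = \sqrt{\left(-1 + \left(6 + v\right)^{2}\right) + \left(-25 + v\right)} = \sqrt{-26 + v + \left(6 + v\right)^{2}}$)
$\frac{1}{F{\left(X \right)}} = \frac{1}{\sqrt{-26 - \frac{212}{25} + \left(6 - \frac{212}{25}\right)^{2}}} = \frac{1}{\sqrt{-26 - \frac{212}{25} + \left(- \frac{62}{25}\right)^{2}}} = \frac{1}{\sqrt{-26 - \frac{212}{25} + \frac{3844}{625}}} = \frac{1}{\sqrt{- \frac{17706}{625}}} = \frac{1}{\frac{1}{25} i \sqrt{17706}} = - \frac{25 i \sqrt{17706}}{17706}$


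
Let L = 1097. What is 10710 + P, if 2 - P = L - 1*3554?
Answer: 13169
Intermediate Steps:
P = 2459 (P = 2 - (1097 - 1*3554) = 2 - (1097 - 3554) = 2 - 1*(-2457) = 2 + 2457 = 2459)
10710 + P = 10710 + 2459 = 13169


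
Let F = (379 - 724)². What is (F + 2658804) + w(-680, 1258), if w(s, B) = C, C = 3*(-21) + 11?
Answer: 2777777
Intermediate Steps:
C = -52 (C = -63 + 11 = -52)
w(s, B) = -52
F = 119025 (F = (-345)² = 119025)
(F + 2658804) + w(-680, 1258) = (119025 + 2658804) - 52 = 2777829 - 52 = 2777777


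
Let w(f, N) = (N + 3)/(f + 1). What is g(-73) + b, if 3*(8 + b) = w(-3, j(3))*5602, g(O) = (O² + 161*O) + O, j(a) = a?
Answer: -12107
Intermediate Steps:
w(f, N) = (3 + N)/(1 + f)
g(O) = O² + 162*O
b = -5610 (b = -8 + (((3 + 3)/(1 - 3))*5602)/3 = -8 + ((6/(-2))*5602)/3 = -8 + (-½*6*5602)/3 = -8 + (-3*5602)/3 = -8 + (⅓)*(-16806) = -8 - 5602 = -5610)
g(-73) + b = -73*(162 - 73) - 5610 = -73*89 - 5610 = -6497 - 5610 = -12107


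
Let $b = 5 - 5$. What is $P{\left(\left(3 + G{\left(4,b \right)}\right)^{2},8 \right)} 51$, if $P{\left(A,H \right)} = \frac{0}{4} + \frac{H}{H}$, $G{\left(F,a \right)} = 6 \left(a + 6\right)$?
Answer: $51$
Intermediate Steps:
$b = 0$
$G{\left(F,a \right)} = 36 + 6 a$ ($G{\left(F,a \right)} = 6 \left(6 + a\right) = 36 + 6 a$)
$P{\left(A,H \right)} = 1$ ($P{\left(A,H \right)} = 0 \cdot \frac{1}{4} + 1 = 0 + 1 = 1$)
$P{\left(\left(3 + G{\left(4,b \right)}\right)^{2},8 \right)} 51 = 1 \cdot 51 = 51$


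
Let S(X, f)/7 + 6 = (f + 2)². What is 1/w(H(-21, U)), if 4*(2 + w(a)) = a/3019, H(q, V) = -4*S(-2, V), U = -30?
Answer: -3019/11484 ≈ -0.26289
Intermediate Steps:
S(X, f) = -42 + 7*(2 + f)² (S(X, f) = -42 + 7*(f + 2)² = -42 + 7*(2 + f)²)
H(q, V) = 168 - 28*(2 + V)² (H(q, V) = -4*(-42 + 7*(2 + V)²) = 168 - 28*(2 + V)²)
w(a) = -2 + a/12076 (w(a) = -2 + (a/3019)/4 = -2 + a/12076)
1/w(H(-21, U)) = 1/(-2 + (168 - 28*(2 - 30)²)/12076) = 1/(-2 + (168 - 28*(-28)²)/12076) = 1/(-2 + (168 - 28*784)/12076) = 1/(-2 + (168 - 21952)/12076) = 1/(-2 + (1/12076)*(-21784)) = 1/(-2 - 5446/3019) = 1/(-11484/3019) = -3019/11484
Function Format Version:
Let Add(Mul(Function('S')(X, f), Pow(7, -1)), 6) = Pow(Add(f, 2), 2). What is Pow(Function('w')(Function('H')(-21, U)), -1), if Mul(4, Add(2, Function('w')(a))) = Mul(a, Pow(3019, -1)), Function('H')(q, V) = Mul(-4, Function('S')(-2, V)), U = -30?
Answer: Rational(-3019, 11484) ≈ -0.26289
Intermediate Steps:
Function('S')(X, f) = Add(-42, Mul(7, Pow(Add(2, f), 2))) (Function('S')(X, f) = Add(-42, Mul(7, Pow(Add(f, 2), 2))) = Add(-42, Mul(7, Pow(Add(2, f), 2))))
Function('H')(q, V) = Add(168, Mul(-28, Pow(Add(2, V), 2))) (Function('H')(q, V) = Mul(-4, Add(-42, Mul(7, Pow(Add(2, V), 2)))) = Add(168, Mul(-28, Pow(Add(2, V), 2))))
Function('w')(a) = Add(-2, Mul(Rational(1, 12076), a)) (Function('w')(a) = Add(-2, Mul(Rational(1, 4), Mul(a, Pow(3019, -1)))) = Add(-2, Mul(Rational(1, 4), Mul(a, Rational(1, 3019)))) = Add(-2, Mul(Rational(1, 4), Mul(Rational(1, 3019), a))) = Add(-2, Mul(Rational(1, 12076), a)))
Pow(Function('w')(Function('H')(-21, U)), -1) = Pow(Add(-2, Mul(Rational(1, 12076), Add(168, Mul(-28, Pow(Add(2, -30), 2))))), -1) = Pow(Add(-2, Mul(Rational(1, 12076), Add(168, Mul(-28, Pow(-28, 2))))), -1) = Pow(Add(-2, Mul(Rational(1, 12076), Add(168, Mul(-28, 784)))), -1) = Pow(Add(-2, Mul(Rational(1, 12076), Add(168, -21952))), -1) = Pow(Add(-2, Mul(Rational(1, 12076), -21784)), -1) = Pow(Add(-2, Rational(-5446, 3019)), -1) = Pow(Rational(-11484, 3019), -1) = Rational(-3019, 11484)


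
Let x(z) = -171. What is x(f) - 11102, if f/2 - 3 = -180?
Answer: -11273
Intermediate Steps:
f = -354 (f = 6 + 2*(-180) = 6 - 360 = -354)
x(f) - 11102 = -171 - 11102 = -11273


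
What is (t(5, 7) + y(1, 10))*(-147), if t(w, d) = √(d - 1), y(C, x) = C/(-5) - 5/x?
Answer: 1029/10 - 147*√6 ≈ -257.17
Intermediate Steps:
y(C, x) = -5/x - C/5 (y(C, x) = C*(-⅕) - 5/x = -C/5 - 5/x = -5/x - C/5)
t(w, d) = √(-1 + d)
(t(5, 7) + y(1, 10))*(-147) = (√(-1 + 7) + (-5/10 - ⅕*1))*(-147) = (√6 + (-5*⅒ - ⅕))*(-147) = (√6 + (-½ - ⅕))*(-147) = (√6 - 7/10)*(-147) = (-7/10 + √6)*(-147) = 1029/10 - 147*√6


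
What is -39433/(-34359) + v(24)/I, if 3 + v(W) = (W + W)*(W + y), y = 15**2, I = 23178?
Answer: 441511255/265457634 ≈ 1.6632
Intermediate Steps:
y = 225
v(W) = -3 + 2*W*(225 + W) (v(W) = -3 + (W + W)*(W + 225) = -3 + (2*W)*(225 + W) = -3 + 2*W*(225 + W))
-39433/(-34359) + v(24)/I = -39433/(-34359) + (-3 + 2*24**2 + 450*24)/23178 = -39433*(-1/34359) + (-3 + 2*576 + 10800)*(1/23178) = 39433/34359 + (-3 + 1152 + 10800)*(1/23178) = 39433/34359 + 11949*(1/23178) = 39433/34359 + 3983/7726 = 441511255/265457634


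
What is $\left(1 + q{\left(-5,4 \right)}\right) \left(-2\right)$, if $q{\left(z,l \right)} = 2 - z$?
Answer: $-16$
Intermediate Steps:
$\left(1 + q{\left(-5,4 \right)}\right) \left(-2\right) = \left(1 + \left(2 - -5\right)\right) \left(-2\right) = \left(1 + \left(2 + 5\right)\right) \left(-2\right) = \left(1 + 7\right) \left(-2\right) = 8 \left(-2\right) = -16$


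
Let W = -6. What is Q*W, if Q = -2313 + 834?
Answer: 8874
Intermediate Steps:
Q = -1479
Q*W = -1479*(-6) = 8874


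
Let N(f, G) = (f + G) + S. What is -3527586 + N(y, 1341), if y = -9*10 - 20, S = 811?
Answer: -3525544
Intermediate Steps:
y = -110 (y = -90 - 20 = -110)
N(f, G) = 811 + G + f (N(f, G) = (f + G) + 811 = (G + f) + 811 = 811 + G + f)
-3527586 + N(y, 1341) = -3527586 + (811 + 1341 - 110) = -3527586 + 2042 = -3525544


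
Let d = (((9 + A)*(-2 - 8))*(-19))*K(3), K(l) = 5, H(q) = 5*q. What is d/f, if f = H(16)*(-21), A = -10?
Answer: 95/168 ≈ 0.56548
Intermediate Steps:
d = -950 (d = (((9 - 10)*(-2 - 8))*(-19))*5 = (-1*(-10)*(-19))*5 = (10*(-19))*5 = -190*5 = -950)
f = -1680 (f = (5*16)*(-21) = 80*(-21) = -1680)
d/f = -950/(-1680) = -950*(-1/1680) = 95/168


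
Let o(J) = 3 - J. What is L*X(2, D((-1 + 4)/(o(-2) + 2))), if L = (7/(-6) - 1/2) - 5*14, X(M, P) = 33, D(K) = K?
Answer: -2365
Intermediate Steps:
L = -215/3 (L = (7*(-⅙) - 1*½) - 70 = (-7/6 - ½) - 70 = -5/3 - 70 = -215/3 ≈ -71.667)
L*X(2, D((-1 + 4)/(o(-2) + 2))) = -215/3*33 = -2365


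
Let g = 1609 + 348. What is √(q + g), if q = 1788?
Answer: √3745 ≈ 61.196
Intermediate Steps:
g = 1957
√(q + g) = √(1788 + 1957) = √3745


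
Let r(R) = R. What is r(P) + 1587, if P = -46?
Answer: 1541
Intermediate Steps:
r(P) + 1587 = -46 + 1587 = 1541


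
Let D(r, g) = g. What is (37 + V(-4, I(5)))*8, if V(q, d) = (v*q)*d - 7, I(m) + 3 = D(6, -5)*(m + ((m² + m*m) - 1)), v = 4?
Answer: 35184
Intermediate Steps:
I(m) = 2 - 10*m² - 5*m (I(m) = -3 - 5*(m + ((m² + m*m) - 1)) = -3 - 5*(m + ((m² + m²) - 1)) = -3 - 5*(m + (2*m² - 1)) = -3 - 5*(m + (-1 + 2*m²)) = -3 - 5*(-1 + m + 2*m²) = -3 + (5 - 10*m² - 5*m) = 2 - 10*m² - 5*m)
V(q, d) = -7 + 4*d*q (V(q, d) = (4*q)*d - 7 = 4*d*q - 7 = -7 + 4*d*q)
(37 + V(-4, I(5)))*8 = (37 + (-7 + 4*(2 - 10*5² - 5*5)*(-4)))*8 = (37 + (-7 + 4*(2 - 10*25 - 25)*(-4)))*8 = (37 + (-7 + 4*(2 - 250 - 25)*(-4)))*8 = (37 + (-7 + 4*(-273)*(-4)))*8 = (37 + (-7 + 4368))*8 = (37 + 4361)*8 = 4398*8 = 35184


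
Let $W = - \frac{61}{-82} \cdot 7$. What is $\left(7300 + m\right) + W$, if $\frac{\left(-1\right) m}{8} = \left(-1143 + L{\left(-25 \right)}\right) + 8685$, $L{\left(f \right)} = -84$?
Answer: $- \frac{4293421}{82} \approx -52359.0$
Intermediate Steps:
$W = \frac{427}{82}$ ($W = \left(-61\right) \left(- \frac{1}{82}\right) 7 = \frac{61}{82} \cdot 7 = \frac{427}{82} \approx 5.2073$)
$m = -59664$ ($m = - 8 \left(\left(-1143 - 84\right) + 8685\right) = - 8 \left(-1227 + 8685\right) = \left(-8\right) 7458 = -59664$)
$\left(7300 + m\right) + W = \left(7300 - 59664\right) + \frac{427}{82} = -52364 + \frac{427}{82} = - \frac{4293421}{82}$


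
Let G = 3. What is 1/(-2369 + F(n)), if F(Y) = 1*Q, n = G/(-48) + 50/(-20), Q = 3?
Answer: -1/2366 ≈ -0.00042265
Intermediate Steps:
n = -41/16 (n = 3/(-48) + 50/(-20) = 3*(-1/48) + 50*(-1/20) = -1/16 - 5/2 = -41/16 ≈ -2.5625)
F(Y) = 3 (F(Y) = 1*3 = 3)
1/(-2369 + F(n)) = 1/(-2369 + 3) = 1/(-2366) = -1/2366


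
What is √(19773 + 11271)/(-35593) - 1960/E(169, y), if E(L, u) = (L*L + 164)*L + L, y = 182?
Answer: -980/2427347 - 2*√7761/35593 ≈ -0.0053539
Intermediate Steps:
E(L, u) = L + L*(164 + L²) (E(L, u) = (L² + 164)*L + L = (164 + L²)*L + L = L*(164 + L²) + L = L + L*(164 + L²))
√(19773 + 11271)/(-35593) - 1960/E(169, y) = √(19773 + 11271)/(-35593) - 1960*1/(169*(165 + 169²)) = √31044*(-1/35593) - 1960*1/(169*(165 + 28561)) = (2*√7761)*(-1/35593) - 1960/(169*28726) = -2*√7761/35593 - 1960/4854694 = -2*√7761/35593 - 1960*1/4854694 = -2*√7761/35593 - 980/2427347 = -980/2427347 - 2*√7761/35593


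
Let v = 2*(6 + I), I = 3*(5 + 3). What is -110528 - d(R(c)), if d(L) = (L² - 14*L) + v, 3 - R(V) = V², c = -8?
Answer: -115163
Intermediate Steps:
I = 24 (I = 3*8 = 24)
v = 60 (v = 2*(6 + 24) = 2*30 = 60)
R(V) = 3 - V²
d(L) = 60 + L² - 14*L (d(L) = (L² - 14*L) + 60 = 60 + L² - 14*L)
-110528 - d(R(c)) = -110528 - (60 + (3 - 1*(-8)²)² - 14*(3 - 1*(-8)²)) = -110528 - (60 + (3 - 1*64)² - 14*(3 - 1*64)) = -110528 - (60 + (3 - 64)² - 14*(3 - 64)) = -110528 - (60 + (-61)² - 14*(-61)) = -110528 - (60 + 3721 + 854) = -110528 - 1*4635 = -110528 - 4635 = -115163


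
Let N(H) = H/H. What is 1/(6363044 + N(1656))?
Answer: 1/6363045 ≈ 1.5716e-7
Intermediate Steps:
N(H) = 1
1/(6363044 + N(1656)) = 1/(6363044 + 1) = 1/6363045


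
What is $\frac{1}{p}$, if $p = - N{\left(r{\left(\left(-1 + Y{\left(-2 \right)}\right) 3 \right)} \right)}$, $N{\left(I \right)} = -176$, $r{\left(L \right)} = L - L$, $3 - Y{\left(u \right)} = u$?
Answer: $\frac{1}{176} \approx 0.0056818$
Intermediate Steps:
$Y{\left(u \right)} = 3 - u$
$r{\left(L \right)} = 0$
$p = 176$ ($p = \left(-1\right) \left(-176\right) = 176$)
$\frac{1}{p} = \frac{1}{176}$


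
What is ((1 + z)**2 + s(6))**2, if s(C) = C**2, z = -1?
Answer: 1296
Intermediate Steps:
((1 + z)**2 + s(6))**2 = ((1 - 1)**2 + 6**2)**2 = (0**2 + 36)**2 = (0 + 36)**2 = 36**2 = 1296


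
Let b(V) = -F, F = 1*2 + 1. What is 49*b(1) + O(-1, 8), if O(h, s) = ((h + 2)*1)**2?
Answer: -146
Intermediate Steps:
F = 3 (F = 2 + 1 = 3)
O(h, s) = (2 + h)**2 (O(h, s) = ((2 + h)*1)**2 = (2 + h)**2)
b(V) = -3 (b(V) = -1*3 = -3)
49*b(1) + O(-1, 8) = 49*(-3) + (2 - 1)**2 = -147 + 1**2 = -147 + 1 = -146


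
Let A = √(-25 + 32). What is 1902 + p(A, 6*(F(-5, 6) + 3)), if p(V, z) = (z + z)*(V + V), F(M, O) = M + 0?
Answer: 1902 - 48*√7 ≈ 1775.0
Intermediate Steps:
F(M, O) = M
A = √7 ≈ 2.6458
p(V, z) = 4*V*z (p(V, z) = (2*z)*(2*V) = 4*V*z)
1902 + p(A, 6*(F(-5, 6) + 3)) = 1902 + 4*√7*(6*(-5 + 3)) = 1902 + 4*√7*(6*(-2)) = 1902 + 4*√7*(-12) = 1902 - 48*√7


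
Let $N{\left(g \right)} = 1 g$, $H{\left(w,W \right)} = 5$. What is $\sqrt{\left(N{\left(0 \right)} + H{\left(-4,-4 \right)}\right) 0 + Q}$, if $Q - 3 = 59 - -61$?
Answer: $\sqrt{123} \approx 11.091$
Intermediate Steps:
$N{\left(g \right)} = g$
$Q = 123$ ($Q = 3 + \left(59 - -61\right) = 3 + \left(59 + 61\right) = 3 + 120 = 123$)
$\sqrt{\left(N{\left(0 \right)} + H{\left(-4,-4 \right)}\right) 0 + Q} = \sqrt{\left(0 + 5\right) 0 + 123} = \sqrt{5 \cdot 0 + 123} = \sqrt{0 + 123} = \sqrt{123}$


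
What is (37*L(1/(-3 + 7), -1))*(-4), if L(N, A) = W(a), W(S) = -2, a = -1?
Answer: 296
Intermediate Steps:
L(N, A) = -2
(37*L(1/(-3 + 7), -1))*(-4) = (37*(-2))*(-4) = -74*(-4) = 296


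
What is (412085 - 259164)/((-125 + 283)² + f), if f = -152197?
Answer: -152921/127233 ≈ -1.2019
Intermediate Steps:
(412085 - 259164)/((-125 + 283)² + f) = (412085 - 259164)/((-125 + 283)² - 152197) = 152921/(158² - 152197) = 152921/(24964 - 152197) = 152921/(-127233) = 152921*(-1/127233) = -152921/127233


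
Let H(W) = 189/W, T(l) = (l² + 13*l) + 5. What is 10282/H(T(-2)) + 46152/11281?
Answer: -1963128386/2132109 ≈ -920.75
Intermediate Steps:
T(l) = 5 + l² + 13*l
10282/H(T(-2)) + 46152/11281 = 10282/((189/(5 + (-2)² + 13*(-2)))) + 46152/11281 = 10282/((189/(5 + 4 - 26))) + 46152*(1/11281) = 10282/((189/(-17))) + 46152/11281 = 10282/((189*(-1/17))) + 46152/11281 = 10282/(-189/17) + 46152/11281 = 10282*(-17/189) + 46152/11281 = -174794/189 + 46152/11281 = -1963128386/2132109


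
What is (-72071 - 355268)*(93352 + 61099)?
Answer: -66002935889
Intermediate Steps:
(-72071 - 355268)*(93352 + 61099) = -427339*154451 = -66002935889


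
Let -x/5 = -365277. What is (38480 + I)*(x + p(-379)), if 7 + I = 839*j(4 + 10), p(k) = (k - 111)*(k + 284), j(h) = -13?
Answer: 51629326210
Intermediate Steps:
x = 1826385 (x = -5*(-365277) = 1826385)
p(k) = (-111 + k)*(284 + k)
I = -10914 (I = -7 + 839*(-13) = -7 - 10907 = -10914)
(38480 + I)*(x + p(-379)) = (38480 - 10914)*(1826385 + (-31524 + (-379)² + 173*(-379))) = 27566*(1826385 + (-31524 + 143641 - 65567)) = 27566*(1826385 + 46550) = 27566*1872935 = 51629326210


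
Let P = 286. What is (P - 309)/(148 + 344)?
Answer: -23/492 ≈ -0.046748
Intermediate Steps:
(P - 309)/(148 + 344) = (286 - 309)/(148 + 344) = -23/492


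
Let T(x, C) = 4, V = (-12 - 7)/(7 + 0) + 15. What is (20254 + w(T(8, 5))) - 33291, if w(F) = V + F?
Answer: -91145/7 ≈ -13021.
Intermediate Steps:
V = 86/7 (V = -19/7 + 15 = 86/7 ≈ 12.286)
w(F) = 86/7 + F
(20254 + w(T(8, 5))) - 33291 = (20254 + (86/7 + 4)) - 33291 = (20254 + 114/7) - 33291 = 141892/7 - 33291 = -91145/7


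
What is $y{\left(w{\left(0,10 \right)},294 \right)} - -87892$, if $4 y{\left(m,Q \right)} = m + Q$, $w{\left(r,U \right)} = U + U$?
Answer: $\frac{175941}{2} \approx 87971.0$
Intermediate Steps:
$w{\left(r,U \right)} = 2 U$
$y{\left(m,Q \right)} = \frac{Q}{4} + \frac{m}{4}$ ($y{\left(m,Q \right)} = \frac{m + Q}{4} = \frac{Q + m}{4} = \frac{Q}{4} + \frac{m}{4}$)
$y{\left(w{\left(0,10 \right)},294 \right)} - -87892 = \left(\frac{1}{4} \cdot 294 + \frac{2 \cdot 10}{4}\right) - -87892 = \left(\frac{147}{2} + \frac{1}{4} \cdot 20\right) + 87892 = \left(\frac{147}{2} + 5\right) + 87892 = \frac{157}{2} + 87892 = \frac{175941}{2}$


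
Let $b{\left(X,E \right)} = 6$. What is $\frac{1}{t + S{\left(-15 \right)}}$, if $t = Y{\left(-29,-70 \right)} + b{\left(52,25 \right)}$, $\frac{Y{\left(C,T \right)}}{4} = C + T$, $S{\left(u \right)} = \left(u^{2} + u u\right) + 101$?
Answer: $\frac{1}{161} \approx 0.0062112$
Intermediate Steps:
$S{\left(u \right)} = 101 + 2 u^{2}$ ($S{\left(u \right)} = \left(u^{2} + u^{2}\right) + 101 = 2 u^{2} + 101 = 101 + 2 u^{2}$)
$Y{\left(C,T \right)} = 4 C + 4 T$ ($Y{\left(C,T \right)} = 4 \left(C + T\right) = 4 C + 4 T$)
$t = -390$ ($t = \left(4 \left(-29\right) + 4 \left(-70\right)\right) + 6 = \left(-116 - 280\right) + 6 = -396 + 6 = -390$)
$\frac{1}{t + S{\left(-15 \right)}} = \frac{1}{-390 + \left(101 + 2 \left(-15\right)^{2}\right)} = \frac{1}{-390 + \left(101 + 2 \cdot 225\right)} = \frac{1}{-390 + \left(101 + 450\right)} = \frac{1}{-390 + 551} = \frac{1}{161}$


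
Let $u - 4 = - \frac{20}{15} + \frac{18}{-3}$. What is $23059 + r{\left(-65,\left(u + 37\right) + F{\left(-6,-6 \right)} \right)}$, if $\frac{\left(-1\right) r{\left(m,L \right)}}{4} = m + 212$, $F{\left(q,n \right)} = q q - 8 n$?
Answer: $22471$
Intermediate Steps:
$u = - \frac{10}{3}$ ($u = 4 + \left(- \frac{20}{15} + \frac{18}{-3}\right) = 4 + \left(\left(-20\right) \frac{1}{15} + 18 \left(- \frac{1}{3}\right)\right) = 4 - \frac{22}{3} = - \frac{10}{3} \approx -3.3333$)
$F{\left(q,n \right)} = q^{2} - 8 n$
$r{\left(m,L \right)} = -848 - 4 m$ ($r{\left(m,L \right)} = - 4 \left(m + 212\right) = - 4 \left(212 + m\right) = -848 - 4 m$)
$23059 + r{\left(-65,\left(u + 37\right) + F{\left(-6,-6 \right)} \right)} = 23059 - 588 = 22471$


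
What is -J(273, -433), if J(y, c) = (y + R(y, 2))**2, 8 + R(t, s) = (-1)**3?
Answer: -69696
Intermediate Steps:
R(t, s) = -9 (R(t, s) = -8 + (-1)**3 = -8 - 1 = -9)
J(y, c) = (-9 + y)**2 (J(y, c) = (y - 9)**2 = (-9 + y)**2)
-J(273, -433) = -(-9 + 273)**2 = -1*264**2 = -1*69696 = -69696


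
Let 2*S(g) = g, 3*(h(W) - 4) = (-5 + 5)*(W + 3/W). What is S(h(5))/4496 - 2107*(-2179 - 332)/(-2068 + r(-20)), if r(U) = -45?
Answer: -11893439783/4750024 ≈ -2503.9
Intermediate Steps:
h(W) = 4 (h(W) = 4 + ((-5 + 5)*(W + 3/W))/3 = 4 + (0*(W + 3/W))/3 = 4 + (1/3)*0 = 4 + 0 = 4)
S(g) = g/2
S(h(5))/4496 - 2107*(-2179 - 332)/(-2068 + r(-20)) = ((1/2)*4)/4496 - 2107*(-2179 - 332)/(-2068 - 45) = 2*(1/4496) - 2107/((-2113/(-2511))) = 1/2248 - 2107/((-2113*(-1/2511))) = 1/2248 - 2107/2113/2511 = 1/2248 - 2107*2511/2113 = 1/2248 - 5290677/2113 = -11893439783/4750024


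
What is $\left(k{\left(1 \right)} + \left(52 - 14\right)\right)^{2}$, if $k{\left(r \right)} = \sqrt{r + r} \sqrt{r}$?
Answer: $\left(38 + \sqrt{2}\right)^{2} \approx 1553.5$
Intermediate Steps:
$k{\left(r \right)} = r \sqrt{2}$ ($k{\left(r \right)} = \sqrt{2 r} \sqrt{r} = \sqrt{2} \sqrt{r} \sqrt{r} = r \sqrt{2}$)
$\left(k{\left(1 \right)} + \left(52 - 14\right)\right)^{2} = \left(1 \sqrt{2} + \left(52 - 14\right)\right)^{2} = \left(\sqrt{2} + \left(52 - 14\right)\right)^{2} = \left(\sqrt{2} + 38\right)^{2} = \left(38 + \sqrt{2}\right)^{2}$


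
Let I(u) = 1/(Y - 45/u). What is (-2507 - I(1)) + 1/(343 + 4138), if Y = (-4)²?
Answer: -325777633/129949 ≈ -2507.0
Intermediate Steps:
Y = 16
I(u) = 1/(16 - 45/u)
(-2507 - I(1)) + 1/(343 + 4138) = (-2507 - 1/(-45 + 16*1)) + 1/(343 + 4138) = (-2507 - 1/(-45 + 16)) + 1/4481 = (-2507 - 1/(-29)) + 1/4481 = (-2507 - (-1)/29) + 1/4481 = (-2507 - 1*(-1/29)) + 1/4481 = (-2507 + 1/29) + 1/4481 = -72702/29 + 1/4481 = -325777633/129949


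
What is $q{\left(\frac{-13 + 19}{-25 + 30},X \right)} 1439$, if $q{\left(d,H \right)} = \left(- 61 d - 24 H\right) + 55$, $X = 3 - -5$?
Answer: $- \frac{1512389}{5} \approx -3.0248 \cdot 10^{5}$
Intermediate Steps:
$X = 8$ ($X = 3 + 5 = 8$)
$q{\left(d,H \right)} = 55 - 61 d - 24 H$
$q{\left(\frac{-13 + 19}{-25 + 30},X \right)} 1439 = \left(55 - 61 \frac{-13 + 19}{-25 + 30} - 192\right) 1439 = \left(55 - 61 \cdot \frac{6}{5} - 192\right) 1439 = \left(55 - 61 \cdot 6 \cdot \frac{1}{5} - 192\right) 1439 = \left(55 - \frac{366}{5} - 192\right) 1439 = \left(- \frac{1051}{5}\right) 1439 = - \frac{1512389}{5}$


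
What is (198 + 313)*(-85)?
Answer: -43435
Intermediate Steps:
(198 + 313)*(-85) = 511*(-85) = -43435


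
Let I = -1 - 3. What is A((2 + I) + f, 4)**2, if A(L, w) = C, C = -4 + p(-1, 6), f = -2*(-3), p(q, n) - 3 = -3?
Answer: 16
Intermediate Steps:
p(q, n) = 0 (p(q, n) = 3 - 3 = 0)
f = 6
I = -4
C = -4 (C = -4 + 0 = -4)
A(L, w) = -4
A((2 + I) + f, 4)**2 = (-4)**2 = 16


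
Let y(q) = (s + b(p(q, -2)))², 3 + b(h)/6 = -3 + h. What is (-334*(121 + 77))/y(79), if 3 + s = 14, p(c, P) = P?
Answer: -66132/1369 ≈ -48.307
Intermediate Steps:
b(h) = -36 + 6*h (b(h) = -18 + 6*(-3 + h) = -18 + (-18 + 6*h) = -36 + 6*h)
s = 11 (s = -3 + 14 = 11)
y(q) = 1369 (y(q) = (11 + (-36 + 6*(-2)))² = (11 + (-36 - 12))² = (11 - 48)² = (-37)² = 1369)
(-334*(121 + 77))/y(79) = -334*(121 + 77)/1369 = -334*198*(1/1369) = -66132*1/1369 = -66132/1369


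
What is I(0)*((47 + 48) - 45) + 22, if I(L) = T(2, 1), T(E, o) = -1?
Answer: -28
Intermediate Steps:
I(L) = -1
I(0)*((47 + 48) - 45) + 22 = -((47 + 48) - 45) + 22 = -(95 - 45) + 22 = -1*50 + 22 = -50 + 22 = -28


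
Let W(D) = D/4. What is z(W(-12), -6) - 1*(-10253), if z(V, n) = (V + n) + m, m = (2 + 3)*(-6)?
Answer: 10214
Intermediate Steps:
W(D) = D/4 (W(D) = D*(¼) = D/4)
m = -30 (m = 5*(-6) = -30)
z(V, n) = -30 + V + n (z(V, n) = (V + n) - 30 = -30 + V + n)
z(W(-12), -6) - 1*(-10253) = (-30 + (¼)*(-12) - 6) - 1*(-10253) = (-30 - 3 - 6) + 10253 = -39 + 10253 = 10214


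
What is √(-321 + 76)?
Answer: 7*I*√5 ≈ 15.652*I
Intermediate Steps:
√(-321 + 76) = √(-245) = 7*I*√5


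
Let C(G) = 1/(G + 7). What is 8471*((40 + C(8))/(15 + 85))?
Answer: 5091071/1500 ≈ 3394.0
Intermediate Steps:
C(G) = 1/(7 + G)
8471*((40 + C(8))/(15 + 85)) = 8471*((40 + 1/(7 + 8))/(15 + 85)) = 8471*((40 + 1/15)/100) = 8471*((40 + 1/15)*(1/100)) = 8471*((601/15)*(1/100)) = 8471*(601/1500) = 5091071/1500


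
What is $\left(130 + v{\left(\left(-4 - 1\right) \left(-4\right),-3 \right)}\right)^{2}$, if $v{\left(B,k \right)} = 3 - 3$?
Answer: $16900$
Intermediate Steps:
$v{\left(B,k \right)} = 0$ ($v{\left(B,k \right)} = 3 - 3 = 0$)
$\left(130 + v{\left(\left(-4 - 1\right) \left(-4\right),-3 \right)}\right)^{2} = \left(130 + 0\right)^{2} = 130^{2} = 16900$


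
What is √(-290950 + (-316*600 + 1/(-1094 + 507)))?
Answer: 3*I*√18398070393/587 ≈ 693.22*I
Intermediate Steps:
√(-290950 + (-316*600 + 1/(-1094 + 507))) = √(-290950 + (-189600 + 1/(-587))) = √(-290950 + (-189600 - 1/587)) = √(-290950 - 111295201/587) = √(-282082851/587) = 3*I*√18398070393/587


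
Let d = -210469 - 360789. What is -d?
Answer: 571258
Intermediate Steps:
d = -571258
-d = -1*(-571258) = 571258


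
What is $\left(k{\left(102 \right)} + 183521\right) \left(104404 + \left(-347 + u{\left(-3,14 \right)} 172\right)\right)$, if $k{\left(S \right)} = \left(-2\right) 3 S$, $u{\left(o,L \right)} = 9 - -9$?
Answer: $19599248077$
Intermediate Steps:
$u{\left(o,L \right)} = 18$ ($u{\left(o,L \right)} = 9 + 9 = 18$)
$k{\left(S \right)} = - 6 S$
$\left(k{\left(102 \right)} + 183521\right) \left(104404 + \left(-347 + u{\left(-3,14 \right)} 172\right)\right) = \left(\left(-6\right) 102 + 183521\right) \left(104404 + \left(-347 + 18 \cdot 172\right)\right) = \left(-612 + 183521\right) \left(104404 + \left(-347 + 3096\right)\right) = 182909 \left(104404 + 2749\right) = 182909 \cdot 107153 = 19599248077$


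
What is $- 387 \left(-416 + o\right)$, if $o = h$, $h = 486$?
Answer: $-27090$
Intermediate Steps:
$o = 486$
$- 387 \left(-416 + o\right) = - 387 \left(-416 + 486\right) = \left(-387\right) 70 = -27090$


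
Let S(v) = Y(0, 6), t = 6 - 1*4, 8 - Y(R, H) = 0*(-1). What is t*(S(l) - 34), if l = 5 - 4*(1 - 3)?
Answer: -52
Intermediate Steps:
Y(R, H) = 8 (Y(R, H) = 8 - 0*(-1) = 8 - 1*0 = 8 + 0 = 8)
t = 2 (t = 6 - 4 = 2)
l = 13 (l = 5 - 4*(-2) = 5 + 8 = 13)
S(v) = 8
t*(S(l) - 34) = 2*(8 - 34) = 2*(-26) = -52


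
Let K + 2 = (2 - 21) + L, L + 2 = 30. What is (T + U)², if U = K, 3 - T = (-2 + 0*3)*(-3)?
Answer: 16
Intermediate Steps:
L = 28 (L = -2 + 30 = 28)
K = 7 (K = -2 + ((2 - 21) + 28) = -2 + (-19 + 28) = -2 + 9 = 7)
T = -3 (T = 3 - (-2 + 0*3)*(-3) = 3 - (-2 + 0)*(-3) = 3 - (-2)*(-3) = 3 - 1*6 = 3 - 6 = -3)
U = 7
(T + U)² = (-3 + 7)² = 4² = 16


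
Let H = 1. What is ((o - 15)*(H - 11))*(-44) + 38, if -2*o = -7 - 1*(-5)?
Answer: -6122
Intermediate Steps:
o = 1 (o = -(-7 - 1*(-5))/2 = -(-7 + 5)/2 = -½*(-2) = 1)
((o - 15)*(H - 11))*(-44) + 38 = ((1 - 15)*(1 - 11))*(-44) + 38 = -14*(-10)*(-44) + 38 = 140*(-44) + 38 = -6160 + 38 = -6122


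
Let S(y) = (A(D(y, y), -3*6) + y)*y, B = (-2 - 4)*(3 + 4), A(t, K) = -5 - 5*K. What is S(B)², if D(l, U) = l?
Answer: 3261636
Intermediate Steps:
B = -42 (B = -6*7 = -42)
S(y) = y*(85 + y) (S(y) = ((-5 - (-15)*6) + y)*y = ((-5 - 5*(-18)) + y)*y = ((-5 + 90) + y)*y = (85 + y)*y = y*(85 + y))
S(B)² = (-42*(85 - 42))² = (-42*43)² = (-1806)² = 3261636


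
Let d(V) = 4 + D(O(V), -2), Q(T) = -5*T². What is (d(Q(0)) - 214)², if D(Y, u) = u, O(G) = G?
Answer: 44944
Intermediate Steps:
d(V) = 2 (d(V) = 4 - 2 = 2)
(d(Q(0)) - 214)² = (2 - 214)² = (-212)² = 44944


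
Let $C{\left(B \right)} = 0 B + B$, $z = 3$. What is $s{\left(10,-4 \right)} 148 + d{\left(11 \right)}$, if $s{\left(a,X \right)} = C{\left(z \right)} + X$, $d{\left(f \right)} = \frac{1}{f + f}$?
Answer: $- \frac{3255}{22} \approx -147.95$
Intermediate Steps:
$C{\left(B \right)} = B$ ($C{\left(B \right)} = 0 + B = B$)
$d{\left(f \right)} = \frac{1}{2 f}$
$s{\left(a,X \right)} = 3 + X$
$s{\left(10,-4 \right)} 148 + d{\left(11 \right)} = \left(3 - 4\right) 148 + \frac{1}{2 \cdot 11} = \left(-1\right) 148 + \frac{1}{2} \cdot \frac{1}{11} = -148 + \frac{1}{22} = - \frac{3255}{22}$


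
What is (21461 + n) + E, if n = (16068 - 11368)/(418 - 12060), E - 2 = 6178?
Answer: 160895911/5821 ≈ 27641.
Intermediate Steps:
E = 6180 (E = 2 + 6178 = 6180)
n = -2350/5821 (n = 4700/(-11642) = 4700*(-1/11642) = -2350/5821 ≈ -0.40371)
(21461 + n) + E = (21461 - 2350/5821) + 6180 = 124922131/5821 + 6180 = 160895911/5821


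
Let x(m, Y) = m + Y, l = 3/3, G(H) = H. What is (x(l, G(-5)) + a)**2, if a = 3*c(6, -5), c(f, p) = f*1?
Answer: 196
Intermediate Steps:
c(f, p) = f
l = 1 (l = 3*(1/3) = 1)
x(m, Y) = Y + m
a = 18 (a = 3*6 = 18)
(x(l, G(-5)) + a)**2 = ((-5 + 1) + 18)**2 = (-4 + 18)**2 = 14**2 = 196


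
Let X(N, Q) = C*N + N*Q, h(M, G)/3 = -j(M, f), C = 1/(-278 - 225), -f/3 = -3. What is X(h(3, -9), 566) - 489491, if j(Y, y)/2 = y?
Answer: -261587611/503 ≈ -5.2006e+5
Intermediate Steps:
f = 9 (f = -3*(-3) = 9)
j(Y, y) = 2*y
C = -1/503 (C = 1/(-503) = -1/503 ≈ -0.0019881)
h(M, G) = -54 (h(M, G) = 3*(-2*9) = 3*(-1*18) = 3*(-18) = -54)
X(N, Q) = -N/503 + N*Q
X(h(3, -9), 566) - 489491 = -54*(-1/503 + 566) - 489491 = -54*284697/503 - 489491 = -15373638/503 - 489491 = -261587611/503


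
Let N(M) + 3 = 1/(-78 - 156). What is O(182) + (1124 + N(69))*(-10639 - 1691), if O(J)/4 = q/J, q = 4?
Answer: -1257790827/91 ≈ -1.3822e+7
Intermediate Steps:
N(M) = -703/234 (N(M) = -3 + 1/(-78 - 156) = -3 + 1/(-234) = -3 - 1/234 = -703/234)
O(J) = 16/J (O(J) = 4*(4/J) = 16/J)
O(182) + (1124 + N(69))*(-10639 - 1691) = 16/182 + (1124 - 703/234)*(-10639 - 1691) = 16*(1/182) + (262313/234)*(-12330) = 8/91 - 179684405/13 = -1257790827/91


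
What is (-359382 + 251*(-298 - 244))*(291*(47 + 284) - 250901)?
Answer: 76582641920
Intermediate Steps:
(-359382 + 251*(-298 - 244))*(291*(47 + 284) - 250901) = (-359382 + 251*(-542))*(291*331 - 250901) = (-359382 - 136042)*(96321 - 250901) = -495424*(-154580) = 76582641920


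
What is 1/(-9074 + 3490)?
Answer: -1/5584 ≈ -0.00017908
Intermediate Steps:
1/(-9074 + 3490) = 1/(-5584) = -1/5584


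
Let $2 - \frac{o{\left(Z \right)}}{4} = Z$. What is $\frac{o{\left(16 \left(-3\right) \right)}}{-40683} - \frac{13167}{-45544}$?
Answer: $\frac{526564261}{1852866552} \approx 0.28419$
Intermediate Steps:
$o{\left(Z \right)} = 8 - 4 Z$
$\frac{o{\left(16 \left(-3\right) \right)}}{-40683} - \frac{13167}{-45544} = \frac{8 - 4 \cdot 16 \left(-3\right)}{-40683} - \frac{13167}{-45544} = \left(8 - -192\right) \left(- \frac{1}{40683}\right) - - \frac{13167}{45544} = \left(8 + 192\right) \left(- \frac{1}{40683}\right) + \frac{13167}{45544} = 200 \left(- \frac{1}{40683}\right) + \frac{13167}{45544} = - \frac{200}{40683} + \frac{13167}{45544} = \frac{526564261}{1852866552}$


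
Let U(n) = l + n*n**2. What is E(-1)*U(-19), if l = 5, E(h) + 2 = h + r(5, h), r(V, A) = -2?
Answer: 34270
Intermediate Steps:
E(h) = -4 + h (E(h) = -2 + (h - 2) = -2 + (-2 + h) = -4 + h)
U(n) = 5 + n**3 (U(n) = 5 + n*n**2 = 5 + n**3)
E(-1)*U(-19) = (-4 - 1)*(5 + (-19)**3) = -5*(5 - 6859) = -5*(-6854) = 34270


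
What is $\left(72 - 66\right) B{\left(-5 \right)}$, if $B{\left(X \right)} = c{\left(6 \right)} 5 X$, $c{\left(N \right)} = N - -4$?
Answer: $-1500$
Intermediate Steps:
$c{\left(N \right)} = 4 + N$ ($c{\left(N \right)} = N + 4 = 4 + N$)
$B{\left(X \right)} = 50 X$ ($B{\left(X \right)} = \left(4 + 6\right) 5 X = 10 \cdot 5 X = 50 X$)
$\left(72 - 66\right) B{\left(-5 \right)} = \left(72 - 66\right) 50 \left(-5\right) = 6 \left(-250\right) = -1500$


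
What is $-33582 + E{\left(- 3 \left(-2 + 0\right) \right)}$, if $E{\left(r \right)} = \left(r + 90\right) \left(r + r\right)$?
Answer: $-32430$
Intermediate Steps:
$E{\left(r \right)} = 2 r \left(90 + r\right)$ ($E{\left(r \right)} = \left(90 + r\right) 2 r = 2 r \left(90 + r\right)$)
$-33582 + E{\left(- 3 \left(-2 + 0\right) \right)} = -33582 + 2 \left(- 3 \left(-2 + 0\right)\right) \left(90 - 3 \left(-2 + 0\right)\right) = -33582 + 2 \left(\left(-3\right) \left(-2\right)\right) \left(90 - -6\right) = -33582 + 2 \cdot 6 \left(90 + 6\right) = -33582 + 2 \cdot 6 \cdot 96 = -33582 + 1152 = -32430$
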